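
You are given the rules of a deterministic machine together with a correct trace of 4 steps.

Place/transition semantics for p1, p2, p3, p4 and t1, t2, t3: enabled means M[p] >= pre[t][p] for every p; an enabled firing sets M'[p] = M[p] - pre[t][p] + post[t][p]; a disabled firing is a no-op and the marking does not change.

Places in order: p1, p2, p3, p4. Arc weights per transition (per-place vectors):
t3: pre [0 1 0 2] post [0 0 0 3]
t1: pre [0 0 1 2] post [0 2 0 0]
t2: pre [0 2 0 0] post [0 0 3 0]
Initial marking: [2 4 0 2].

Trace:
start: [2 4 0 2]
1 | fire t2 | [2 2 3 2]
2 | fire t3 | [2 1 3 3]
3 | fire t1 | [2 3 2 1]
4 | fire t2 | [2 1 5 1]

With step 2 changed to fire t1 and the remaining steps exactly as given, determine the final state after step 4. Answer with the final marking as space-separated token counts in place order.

2 2 5 0

(re-executing from step 2 with the substitution; state before step 2: [2 2 3 2])
2 | fire t1 | [2 4 2 0]
3 | fire t1 | [2 4 2 0]
4 | fire t2 | [2 2 5 0]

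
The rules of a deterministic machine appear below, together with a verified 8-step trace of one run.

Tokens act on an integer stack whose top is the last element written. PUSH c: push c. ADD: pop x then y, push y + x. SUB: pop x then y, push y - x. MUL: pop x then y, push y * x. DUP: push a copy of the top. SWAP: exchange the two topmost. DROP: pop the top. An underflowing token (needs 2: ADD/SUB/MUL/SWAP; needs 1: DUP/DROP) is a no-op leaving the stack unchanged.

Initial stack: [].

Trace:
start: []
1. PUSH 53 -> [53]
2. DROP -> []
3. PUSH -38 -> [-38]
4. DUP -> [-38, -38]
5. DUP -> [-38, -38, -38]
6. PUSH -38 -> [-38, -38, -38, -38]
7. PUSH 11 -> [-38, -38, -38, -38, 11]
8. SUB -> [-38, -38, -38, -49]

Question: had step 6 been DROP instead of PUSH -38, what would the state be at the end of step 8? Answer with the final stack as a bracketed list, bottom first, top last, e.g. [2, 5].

[-38, -49]

(re-executing from step 6 with the substitution; state before step 6: [-38, -38, -38])
6. DROP -> [-38, -38]
7. PUSH 11 -> [-38, -38, 11]
8. SUB -> [-38, -49]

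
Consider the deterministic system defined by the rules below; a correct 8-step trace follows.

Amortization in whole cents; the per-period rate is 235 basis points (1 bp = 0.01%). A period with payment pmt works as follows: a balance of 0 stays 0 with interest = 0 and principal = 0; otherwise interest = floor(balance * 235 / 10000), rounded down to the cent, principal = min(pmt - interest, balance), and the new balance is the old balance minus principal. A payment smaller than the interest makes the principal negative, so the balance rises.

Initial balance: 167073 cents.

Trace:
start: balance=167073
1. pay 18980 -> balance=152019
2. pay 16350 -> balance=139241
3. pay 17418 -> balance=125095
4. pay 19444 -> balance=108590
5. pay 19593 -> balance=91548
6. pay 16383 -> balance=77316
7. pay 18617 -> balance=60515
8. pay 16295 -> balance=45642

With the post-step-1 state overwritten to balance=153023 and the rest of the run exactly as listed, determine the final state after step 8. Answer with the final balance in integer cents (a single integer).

state after step 1 := balance=153023
2. pay 16350 -> balance=140269
3. pay 17418 -> balance=126147
4. pay 19444 -> balance=109667
5. pay 19593 -> balance=92651
6. pay 16383 -> balance=78445
7. pay 18617 -> balance=61671
8. pay 16295 -> balance=46825

46825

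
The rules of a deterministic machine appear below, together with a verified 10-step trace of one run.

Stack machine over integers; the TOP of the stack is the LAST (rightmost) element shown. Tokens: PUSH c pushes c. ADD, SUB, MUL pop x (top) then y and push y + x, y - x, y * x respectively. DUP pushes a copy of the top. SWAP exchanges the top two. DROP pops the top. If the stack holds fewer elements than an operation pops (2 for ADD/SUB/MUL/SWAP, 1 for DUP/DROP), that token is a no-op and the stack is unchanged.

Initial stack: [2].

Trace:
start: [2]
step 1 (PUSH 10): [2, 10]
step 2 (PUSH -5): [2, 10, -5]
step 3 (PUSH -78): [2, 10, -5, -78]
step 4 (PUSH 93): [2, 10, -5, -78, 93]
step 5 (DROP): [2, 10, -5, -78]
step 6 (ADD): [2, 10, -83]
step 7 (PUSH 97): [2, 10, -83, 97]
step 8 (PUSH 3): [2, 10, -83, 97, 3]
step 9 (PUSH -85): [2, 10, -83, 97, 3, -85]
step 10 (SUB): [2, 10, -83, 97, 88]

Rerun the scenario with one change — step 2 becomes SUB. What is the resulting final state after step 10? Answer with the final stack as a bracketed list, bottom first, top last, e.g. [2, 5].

[-86, 97, 88]

(re-executing from step 2 with the substitution; state before step 2: [2, 10])
step 2 (SUB): [-8]
step 3 (PUSH -78): [-8, -78]
step 4 (PUSH 93): [-8, -78, 93]
step 5 (DROP): [-8, -78]
step 6 (ADD): [-86]
step 7 (PUSH 97): [-86, 97]
step 8 (PUSH 3): [-86, 97, 3]
step 9 (PUSH -85): [-86, 97, 3, -85]
step 10 (SUB): [-86, 97, 88]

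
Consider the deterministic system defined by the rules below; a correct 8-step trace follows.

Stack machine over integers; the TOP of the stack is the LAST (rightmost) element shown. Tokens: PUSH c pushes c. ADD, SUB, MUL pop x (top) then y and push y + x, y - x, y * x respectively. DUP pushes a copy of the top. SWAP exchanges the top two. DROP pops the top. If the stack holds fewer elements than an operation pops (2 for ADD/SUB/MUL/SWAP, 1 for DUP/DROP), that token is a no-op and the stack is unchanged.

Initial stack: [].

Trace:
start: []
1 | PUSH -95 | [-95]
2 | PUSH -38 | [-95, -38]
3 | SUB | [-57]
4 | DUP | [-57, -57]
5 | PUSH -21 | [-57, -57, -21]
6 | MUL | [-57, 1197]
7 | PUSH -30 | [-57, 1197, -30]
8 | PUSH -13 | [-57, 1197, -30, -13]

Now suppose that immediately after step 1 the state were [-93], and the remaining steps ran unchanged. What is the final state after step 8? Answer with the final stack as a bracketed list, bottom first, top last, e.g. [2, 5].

[-55, 1155, -30, -13]

state after step 1 := [-93]
2 | PUSH -38 | [-93, -38]
3 | SUB | [-55]
4 | DUP | [-55, -55]
5 | PUSH -21 | [-55, -55, -21]
6 | MUL | [-55, 1155]
7 | PUSH -30 | [-55, 1155, -30]
8 | PUSH -13 | [-55, 1155, -30, -13]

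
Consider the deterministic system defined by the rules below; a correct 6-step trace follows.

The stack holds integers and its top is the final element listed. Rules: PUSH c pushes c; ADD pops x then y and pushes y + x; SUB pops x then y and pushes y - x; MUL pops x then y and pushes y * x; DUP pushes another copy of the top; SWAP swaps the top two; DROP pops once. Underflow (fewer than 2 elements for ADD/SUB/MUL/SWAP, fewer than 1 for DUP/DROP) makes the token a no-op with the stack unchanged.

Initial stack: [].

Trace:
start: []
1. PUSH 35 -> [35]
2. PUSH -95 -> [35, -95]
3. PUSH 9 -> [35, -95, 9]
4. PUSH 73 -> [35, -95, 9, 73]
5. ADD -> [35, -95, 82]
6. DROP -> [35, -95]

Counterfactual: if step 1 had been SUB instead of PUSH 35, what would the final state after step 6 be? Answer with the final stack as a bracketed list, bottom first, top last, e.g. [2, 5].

(re-executing from step 1 with the substitution; state before step 1: [])
1. SUB -> []
2. PUSH -95 -> [-95]
3. PUSH 9 -> [-95, 9]
4. PUSH 73 -> [-95, 9, 73]
5. ADD -> [-95, 82]
6. DROP -> [-95]

[-95]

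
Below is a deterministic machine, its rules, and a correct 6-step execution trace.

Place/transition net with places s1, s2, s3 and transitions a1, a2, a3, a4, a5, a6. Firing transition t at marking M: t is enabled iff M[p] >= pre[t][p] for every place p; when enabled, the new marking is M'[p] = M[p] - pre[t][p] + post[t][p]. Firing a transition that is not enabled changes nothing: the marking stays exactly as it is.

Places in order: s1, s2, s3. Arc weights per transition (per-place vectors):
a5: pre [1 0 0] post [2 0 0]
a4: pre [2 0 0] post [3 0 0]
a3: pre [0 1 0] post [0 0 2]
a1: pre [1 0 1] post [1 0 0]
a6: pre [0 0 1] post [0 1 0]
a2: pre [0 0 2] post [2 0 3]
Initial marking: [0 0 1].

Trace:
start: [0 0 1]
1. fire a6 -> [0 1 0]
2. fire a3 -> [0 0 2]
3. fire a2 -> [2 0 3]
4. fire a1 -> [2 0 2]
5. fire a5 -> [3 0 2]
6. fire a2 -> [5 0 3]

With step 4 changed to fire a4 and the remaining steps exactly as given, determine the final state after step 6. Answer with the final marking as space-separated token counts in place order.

(re-executing from step 4 with the substitution; state before step 4: [2 0 3])
4. fire a4 -> [3 0 3]
5. fire a5 -> [4 0 3]
6. fire a2 -> [6 0 4]

6 0 4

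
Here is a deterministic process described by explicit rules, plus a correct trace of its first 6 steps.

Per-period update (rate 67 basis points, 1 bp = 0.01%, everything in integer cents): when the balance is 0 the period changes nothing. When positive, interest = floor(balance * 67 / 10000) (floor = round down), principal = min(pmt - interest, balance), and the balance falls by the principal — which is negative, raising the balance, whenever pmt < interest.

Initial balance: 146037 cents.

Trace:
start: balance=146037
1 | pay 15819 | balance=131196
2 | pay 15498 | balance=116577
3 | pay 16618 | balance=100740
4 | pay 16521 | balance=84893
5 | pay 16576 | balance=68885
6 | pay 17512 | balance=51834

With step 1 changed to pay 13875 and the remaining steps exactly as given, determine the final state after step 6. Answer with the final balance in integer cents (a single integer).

(re-executing from step 1 with the substitution; state before step 1: balance=146037)
1 | pay 13875 | balance=133140
2 | pay 15498 | balance=118534
3 | pay 16618 | balance=102710
4 | pay 16521 | balance=86877
5 | pay 16576 | balance=70883
6 | pay 17512 | balance=53845

53845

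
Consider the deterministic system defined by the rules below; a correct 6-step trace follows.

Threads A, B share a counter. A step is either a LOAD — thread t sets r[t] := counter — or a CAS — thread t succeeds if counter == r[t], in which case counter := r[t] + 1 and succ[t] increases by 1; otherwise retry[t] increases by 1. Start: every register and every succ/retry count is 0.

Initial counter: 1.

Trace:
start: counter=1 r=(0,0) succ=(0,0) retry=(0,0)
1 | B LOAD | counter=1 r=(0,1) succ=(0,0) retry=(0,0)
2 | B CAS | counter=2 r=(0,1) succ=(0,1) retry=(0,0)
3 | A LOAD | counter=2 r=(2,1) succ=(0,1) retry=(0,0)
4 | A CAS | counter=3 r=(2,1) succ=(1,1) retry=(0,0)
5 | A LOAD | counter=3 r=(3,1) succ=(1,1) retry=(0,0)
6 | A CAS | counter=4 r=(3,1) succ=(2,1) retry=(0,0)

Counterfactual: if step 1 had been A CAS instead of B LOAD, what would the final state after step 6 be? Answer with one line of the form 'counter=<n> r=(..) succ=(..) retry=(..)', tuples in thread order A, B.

counter=3 r=(2,0) succ=(2,0) retry=(1,1)

(re-executing from step 1 with the substitution; state before step 1: counter=1 r=(0,0) succ=(0,0) retry=(0,0))
1 | A CAS | counter=1 r=(0,0) succ=(0,0) retry=(1,0)
2 | B CAS | counter=1 r=(0,0) succ=(0,0) retry=(1,1)
3 | A LOAD | counter=1 r=(1,0) succ=(0,0) retry=(1,1)
4 | A CAS | counter=2 r=(1,0) succ=(1,0) retry=(1,1)
5 | A LOAD | counter=2 r=(2,0) succ=(1,0) retry=(1,1)
6 | A CAS | counter=3 r=(2,0) succ=(2,0) retry=(1,1)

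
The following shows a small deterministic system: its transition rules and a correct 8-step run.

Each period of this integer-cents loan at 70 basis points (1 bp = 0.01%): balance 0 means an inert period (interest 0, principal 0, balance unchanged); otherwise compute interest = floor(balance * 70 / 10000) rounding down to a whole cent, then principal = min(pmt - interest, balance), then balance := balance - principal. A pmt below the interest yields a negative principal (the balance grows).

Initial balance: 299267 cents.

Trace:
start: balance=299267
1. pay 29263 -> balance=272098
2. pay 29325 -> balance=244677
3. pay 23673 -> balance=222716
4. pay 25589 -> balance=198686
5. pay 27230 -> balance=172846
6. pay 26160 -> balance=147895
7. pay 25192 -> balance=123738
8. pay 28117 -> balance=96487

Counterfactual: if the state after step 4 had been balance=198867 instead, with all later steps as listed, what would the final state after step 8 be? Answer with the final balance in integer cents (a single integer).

state after step 4 := balance=198867
5. pay 27230 -> balance=173029
6. pay 26160 -> balance=148080
7. pay 25192 -> balance=123924
8. pay 28117 -> balance=96674

96674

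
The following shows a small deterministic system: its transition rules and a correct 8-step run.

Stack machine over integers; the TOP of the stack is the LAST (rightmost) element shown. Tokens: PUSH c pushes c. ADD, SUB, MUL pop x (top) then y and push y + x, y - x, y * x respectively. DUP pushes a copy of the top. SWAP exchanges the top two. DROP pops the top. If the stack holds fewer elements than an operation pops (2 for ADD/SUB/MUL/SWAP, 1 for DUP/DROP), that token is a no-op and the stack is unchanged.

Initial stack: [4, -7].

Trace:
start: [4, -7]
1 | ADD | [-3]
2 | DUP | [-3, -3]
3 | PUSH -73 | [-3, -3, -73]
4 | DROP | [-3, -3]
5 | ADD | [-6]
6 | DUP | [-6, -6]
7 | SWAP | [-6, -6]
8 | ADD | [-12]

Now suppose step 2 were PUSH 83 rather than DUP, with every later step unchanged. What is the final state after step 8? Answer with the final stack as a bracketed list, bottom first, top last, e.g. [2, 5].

[160]

(re-executing from step 2 with the substitution; state before step 2: [-3])
2 | PUSH 83 | [-3, 83]
3 | PUSH -73 | [-3, 83, -73]
4 | DROP | [-3, 83]
5 | ADD | [80]
6 | DUP | [80, 80]
7 | SWAP | [80, 80]
8 | ADD | [160]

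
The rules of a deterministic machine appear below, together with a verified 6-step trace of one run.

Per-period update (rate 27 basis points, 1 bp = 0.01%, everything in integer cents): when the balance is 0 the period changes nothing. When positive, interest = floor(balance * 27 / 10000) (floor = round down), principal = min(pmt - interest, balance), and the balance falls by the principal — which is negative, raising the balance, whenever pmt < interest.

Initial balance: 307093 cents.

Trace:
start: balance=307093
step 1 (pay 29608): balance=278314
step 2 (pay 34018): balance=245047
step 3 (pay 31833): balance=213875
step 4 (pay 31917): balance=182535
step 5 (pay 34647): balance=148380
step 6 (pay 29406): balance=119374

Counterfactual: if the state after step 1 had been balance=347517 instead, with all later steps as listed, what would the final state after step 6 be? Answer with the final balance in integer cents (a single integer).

189517

state after step 1 := balance=347517
step 2 (pay 34018): balance=314437
step 3 (pay 31833): balance=283452
step 4 (pay 31917): balance=252300
step 5 (pay 34647): balance=218334
step 6 (pay 29406): balance=189517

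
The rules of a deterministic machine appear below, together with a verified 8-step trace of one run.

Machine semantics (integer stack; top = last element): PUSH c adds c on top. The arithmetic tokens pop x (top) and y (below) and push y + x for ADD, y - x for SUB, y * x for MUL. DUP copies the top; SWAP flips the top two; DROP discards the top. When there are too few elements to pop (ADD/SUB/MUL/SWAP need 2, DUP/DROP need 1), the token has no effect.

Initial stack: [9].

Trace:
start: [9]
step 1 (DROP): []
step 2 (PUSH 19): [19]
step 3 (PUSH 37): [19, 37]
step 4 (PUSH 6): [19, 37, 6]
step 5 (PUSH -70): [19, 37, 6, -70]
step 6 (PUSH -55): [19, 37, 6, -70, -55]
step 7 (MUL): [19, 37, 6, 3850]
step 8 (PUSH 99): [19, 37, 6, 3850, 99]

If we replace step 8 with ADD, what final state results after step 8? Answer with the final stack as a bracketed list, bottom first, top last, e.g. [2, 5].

(re-executing from step 8 with the substitution; state before step 8: [19, 37, 6, 3850])
step 8 (ADD): [19, 37, 3856]

[19, 37, 3856]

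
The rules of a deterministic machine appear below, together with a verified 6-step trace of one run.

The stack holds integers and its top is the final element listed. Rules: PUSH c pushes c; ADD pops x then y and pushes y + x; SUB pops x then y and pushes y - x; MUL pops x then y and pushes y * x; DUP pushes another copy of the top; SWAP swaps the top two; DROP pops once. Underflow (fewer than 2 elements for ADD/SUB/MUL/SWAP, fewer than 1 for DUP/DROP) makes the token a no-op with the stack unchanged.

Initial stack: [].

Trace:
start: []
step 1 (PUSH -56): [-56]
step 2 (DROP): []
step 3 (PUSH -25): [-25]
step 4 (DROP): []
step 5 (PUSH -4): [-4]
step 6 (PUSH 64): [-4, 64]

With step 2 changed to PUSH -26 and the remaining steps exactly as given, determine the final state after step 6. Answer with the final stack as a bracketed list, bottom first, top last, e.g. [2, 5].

[-56, -26, -4, 64]

(re-executing from step 2 with the substitution; state before step 2: [-56])
step 2 (PUSH -26): [-56, -26]
step 3 (PUSH -25): [-56, -26, -25]
step 4 (DROP): [-56, -26]
step 5 (PUSH -4): [-56, -26, -4]
step 6 (PUSH 64): [-56, -26, -4, 64]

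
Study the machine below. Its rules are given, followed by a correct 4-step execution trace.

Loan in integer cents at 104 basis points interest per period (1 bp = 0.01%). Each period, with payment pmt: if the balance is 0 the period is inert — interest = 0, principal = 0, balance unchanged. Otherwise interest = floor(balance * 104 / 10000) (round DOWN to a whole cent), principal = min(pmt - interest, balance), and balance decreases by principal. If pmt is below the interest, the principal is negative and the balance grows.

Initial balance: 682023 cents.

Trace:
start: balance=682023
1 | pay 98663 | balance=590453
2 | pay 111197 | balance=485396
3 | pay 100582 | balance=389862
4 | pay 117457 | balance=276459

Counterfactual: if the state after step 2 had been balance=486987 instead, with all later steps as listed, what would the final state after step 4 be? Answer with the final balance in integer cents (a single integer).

state after step 2 := balance=486987
3 | pay 100582 | balance=391469
4 | pay 117457 | balance=278083

278083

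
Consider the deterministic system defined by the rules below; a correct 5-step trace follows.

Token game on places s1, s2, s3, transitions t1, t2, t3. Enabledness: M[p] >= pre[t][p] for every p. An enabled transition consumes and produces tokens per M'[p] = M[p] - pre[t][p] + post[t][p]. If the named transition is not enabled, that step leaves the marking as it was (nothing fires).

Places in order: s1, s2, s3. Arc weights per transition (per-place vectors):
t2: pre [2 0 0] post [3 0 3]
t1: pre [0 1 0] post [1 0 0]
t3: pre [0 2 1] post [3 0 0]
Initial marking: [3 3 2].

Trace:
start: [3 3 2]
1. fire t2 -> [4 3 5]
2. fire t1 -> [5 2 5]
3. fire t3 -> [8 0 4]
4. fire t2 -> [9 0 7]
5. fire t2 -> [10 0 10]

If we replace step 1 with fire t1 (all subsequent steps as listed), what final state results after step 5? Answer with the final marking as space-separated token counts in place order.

(re-executing from step 1 with the substitution; state before step 1: [3 3 2])
1. fire t1 -> [4 2 2]
2. fire t1 -> [5 1 2]
3. fire t3 -> [5 1 2]
4. fire t2 -> [6 1 5]
5. fire t2 -> [7 1 8]

7 1 8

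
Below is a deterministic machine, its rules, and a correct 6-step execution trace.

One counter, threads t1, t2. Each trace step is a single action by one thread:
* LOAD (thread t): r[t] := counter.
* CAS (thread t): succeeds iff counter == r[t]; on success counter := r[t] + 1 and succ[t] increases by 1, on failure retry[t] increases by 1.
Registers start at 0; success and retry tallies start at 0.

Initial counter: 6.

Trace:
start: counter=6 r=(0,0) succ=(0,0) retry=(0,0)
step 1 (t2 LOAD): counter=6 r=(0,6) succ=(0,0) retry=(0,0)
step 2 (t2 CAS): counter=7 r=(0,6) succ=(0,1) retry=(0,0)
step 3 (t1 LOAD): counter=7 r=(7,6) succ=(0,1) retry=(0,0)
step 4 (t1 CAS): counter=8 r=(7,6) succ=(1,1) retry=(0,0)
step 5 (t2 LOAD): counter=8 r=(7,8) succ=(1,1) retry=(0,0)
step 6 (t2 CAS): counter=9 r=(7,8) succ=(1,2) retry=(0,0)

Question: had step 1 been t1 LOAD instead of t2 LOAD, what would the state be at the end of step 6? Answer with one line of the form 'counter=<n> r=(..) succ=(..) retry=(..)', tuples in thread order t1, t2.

counter=8 r=(6,7) succ=(1,1) retry=(0,1)

(re-executing from step 1 with the substitution; state before step 1: counter=6 r=(0,0) succ=(0,0) retry=(0,0))
step 1 (t1 LOAD): counter=6 r=(6,0) succ=(0,0) retry=(0,0)
step 2 (t2 CAS): counter=6 r=(6,0) succ=(0,0) retry=(0,1)
step 3 (t1 LOAD): counter=6 r=(6,0) succ=(0,0) retry=(0,1)
step 4 (t1 CAS): counter=7 r=(6,0) succ=(1,0) retry=(0,1)
step 5 (t2 LOAD): counter=7 r=(6,7) succ=(1,0) retry=(0,1)
step 6 (t2 CAS): counter=8 r=(6,7) succ=(1,1) retry=(0,1)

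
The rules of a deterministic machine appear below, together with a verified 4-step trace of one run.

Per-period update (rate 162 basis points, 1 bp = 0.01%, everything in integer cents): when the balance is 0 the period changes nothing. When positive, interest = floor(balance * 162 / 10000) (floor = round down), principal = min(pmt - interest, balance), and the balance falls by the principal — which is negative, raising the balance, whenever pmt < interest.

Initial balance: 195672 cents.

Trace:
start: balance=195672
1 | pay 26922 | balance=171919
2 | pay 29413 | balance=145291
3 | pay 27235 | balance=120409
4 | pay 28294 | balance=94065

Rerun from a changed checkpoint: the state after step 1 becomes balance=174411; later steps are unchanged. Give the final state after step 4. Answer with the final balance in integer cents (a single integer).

96680

state after step 1 := balance=174411
2 | pay 29413 | balance=147823
3 | pay 27235 | balance=122982
4 | pay 28294 | balance=96680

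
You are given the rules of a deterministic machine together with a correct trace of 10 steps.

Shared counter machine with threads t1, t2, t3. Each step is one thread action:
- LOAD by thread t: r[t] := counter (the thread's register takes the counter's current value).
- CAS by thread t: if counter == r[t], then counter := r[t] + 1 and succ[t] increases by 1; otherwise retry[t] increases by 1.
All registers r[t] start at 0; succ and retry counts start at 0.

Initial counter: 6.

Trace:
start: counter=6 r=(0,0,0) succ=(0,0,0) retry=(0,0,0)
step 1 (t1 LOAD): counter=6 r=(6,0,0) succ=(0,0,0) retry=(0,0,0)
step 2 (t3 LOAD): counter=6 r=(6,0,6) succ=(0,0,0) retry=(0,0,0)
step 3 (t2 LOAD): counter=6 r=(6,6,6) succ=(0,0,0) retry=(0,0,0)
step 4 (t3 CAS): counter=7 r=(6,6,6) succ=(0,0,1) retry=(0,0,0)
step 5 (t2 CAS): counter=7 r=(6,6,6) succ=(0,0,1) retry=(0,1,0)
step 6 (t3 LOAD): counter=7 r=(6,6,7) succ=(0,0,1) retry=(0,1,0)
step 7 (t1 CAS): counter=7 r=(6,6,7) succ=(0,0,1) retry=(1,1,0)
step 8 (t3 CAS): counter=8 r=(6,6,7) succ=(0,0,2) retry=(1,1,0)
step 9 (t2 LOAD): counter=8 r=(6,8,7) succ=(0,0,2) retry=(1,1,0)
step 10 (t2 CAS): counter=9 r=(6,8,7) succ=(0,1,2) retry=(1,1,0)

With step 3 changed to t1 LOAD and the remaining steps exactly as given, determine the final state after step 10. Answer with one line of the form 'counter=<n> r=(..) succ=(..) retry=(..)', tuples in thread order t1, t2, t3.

(re-executing from step 3 with the substitution; state before step 3: counter=6 r=(6,0,6) succ=(0,0,0) retry=(0,0,0))
step 3 (t1 LOAD): counter=6 r=(6,0,6) succ=(0,0,0) retry=(0,0,0)
step 4 (t3 CAS): counter=7 r=(6,0,6) succ=(0,0,1) retry=(0,0,0)
step 5 (t2 CAS): counter=7 r=(6,0,6) succ=(0,0,1) retry=(0,1,0)
step 6 (t3 LOAD): counter=7 r=(6,0,7) succ=(0,0,1) retry=(0,1,0)
step 7 (t1 CAS): counter=7 r=(6,0,7) succ=(0,0,1) retry=(1,1,0)
step 8 (t3 CAS): counter=8 r=(6,0,7) succ=(0,0,2) retry=(1,1,0)
step 9 (t2 LOAD): counter=8 r=(6,8,7) succ=(0,0,2) retry=(1,1,0)
step 10 (t2 CAS): counter=9 r=(6,8,7) succ=(0,1,2) retry=(1,1,0)

counter=9 r=(6,8,7) succ=(0,1,2) retry=(1,1,0)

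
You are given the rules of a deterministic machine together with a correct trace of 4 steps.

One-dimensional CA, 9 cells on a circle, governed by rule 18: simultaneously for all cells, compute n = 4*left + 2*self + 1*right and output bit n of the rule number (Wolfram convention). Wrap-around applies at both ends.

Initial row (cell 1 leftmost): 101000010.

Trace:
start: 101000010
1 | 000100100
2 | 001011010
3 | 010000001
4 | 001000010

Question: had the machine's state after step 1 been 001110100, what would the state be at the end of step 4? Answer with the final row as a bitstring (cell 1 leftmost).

state after step 1 := 001110100
2 | 010000010
3 | 101000101
4 | 000101000

000101000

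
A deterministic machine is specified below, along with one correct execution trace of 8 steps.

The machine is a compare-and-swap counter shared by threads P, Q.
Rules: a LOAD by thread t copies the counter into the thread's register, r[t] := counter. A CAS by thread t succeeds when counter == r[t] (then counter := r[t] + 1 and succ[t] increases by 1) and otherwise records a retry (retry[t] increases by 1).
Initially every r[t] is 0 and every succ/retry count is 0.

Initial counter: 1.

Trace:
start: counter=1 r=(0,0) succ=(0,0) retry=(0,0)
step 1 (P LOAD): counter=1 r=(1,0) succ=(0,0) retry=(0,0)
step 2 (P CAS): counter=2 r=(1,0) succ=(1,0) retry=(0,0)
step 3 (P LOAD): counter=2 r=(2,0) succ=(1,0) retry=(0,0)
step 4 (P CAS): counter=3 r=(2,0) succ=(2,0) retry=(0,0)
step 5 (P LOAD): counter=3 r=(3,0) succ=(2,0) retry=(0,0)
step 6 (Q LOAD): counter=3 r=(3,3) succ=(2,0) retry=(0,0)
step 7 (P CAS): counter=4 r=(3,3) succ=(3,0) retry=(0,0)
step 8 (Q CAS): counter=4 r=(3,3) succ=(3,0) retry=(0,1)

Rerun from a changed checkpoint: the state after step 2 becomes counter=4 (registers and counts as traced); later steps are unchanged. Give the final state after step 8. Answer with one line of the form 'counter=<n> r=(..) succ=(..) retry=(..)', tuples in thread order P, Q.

state after step 2 := counter=4 r=(1,0) succ=(1,0) retry=(0,0)
step 3 (P LOAD): counter=4 r=(4,0) succ=(1,0) retry=(0,0)
step 4 (P CAS): counter=5 r=(4,0) succ=(2,0) retry=(0,0)
step 5 (P LOAD): counter=5 r=(5,0) succ=(2,0) retry=(0,0)
step 6 (Q LOAD): counter=5 r=(5,5) succ=(2,0) retry=(0,0)
step 7 (P CAS): counter=6 r=(5,5) succ=(3,0) retry=(0,0)
step 8 (Q CAS): counter=6 r=(5,5) succ=(3,0) retry=(0,1)

counter=6 r=(5,5) succ=(3,0) retry=(0,1)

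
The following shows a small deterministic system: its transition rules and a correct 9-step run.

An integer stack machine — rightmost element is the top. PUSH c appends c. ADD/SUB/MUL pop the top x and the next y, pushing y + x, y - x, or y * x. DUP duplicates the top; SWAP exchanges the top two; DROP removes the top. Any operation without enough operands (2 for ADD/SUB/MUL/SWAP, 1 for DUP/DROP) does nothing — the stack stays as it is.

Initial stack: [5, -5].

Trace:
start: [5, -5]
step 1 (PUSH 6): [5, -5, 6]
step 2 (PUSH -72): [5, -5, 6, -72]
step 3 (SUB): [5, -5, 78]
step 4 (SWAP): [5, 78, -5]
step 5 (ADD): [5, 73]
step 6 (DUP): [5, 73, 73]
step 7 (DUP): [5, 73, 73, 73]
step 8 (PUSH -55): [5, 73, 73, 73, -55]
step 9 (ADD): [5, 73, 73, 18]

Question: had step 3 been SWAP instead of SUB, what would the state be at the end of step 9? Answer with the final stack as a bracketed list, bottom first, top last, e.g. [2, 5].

(re-executing from step 3 with the substitution; state before step 3: [5, -5, 6, -72])
step 3 (SWAP): [5, -5, -72, 6]
step 4 (SWAP): [5, -5, 6, -72]
step 5 (ADD): [5, -5, -66]
step 6 (DUP): [5, -5, -66, -66]
step 7 (DUP): [5, -5, -66, -66, -66]
step 8 (PUSH -55): [5, -5, -66, -66, -66, -55]
step 9 (ADD): [5, -5, -66, -66, -121]

[5, -5, -66, -66, -121]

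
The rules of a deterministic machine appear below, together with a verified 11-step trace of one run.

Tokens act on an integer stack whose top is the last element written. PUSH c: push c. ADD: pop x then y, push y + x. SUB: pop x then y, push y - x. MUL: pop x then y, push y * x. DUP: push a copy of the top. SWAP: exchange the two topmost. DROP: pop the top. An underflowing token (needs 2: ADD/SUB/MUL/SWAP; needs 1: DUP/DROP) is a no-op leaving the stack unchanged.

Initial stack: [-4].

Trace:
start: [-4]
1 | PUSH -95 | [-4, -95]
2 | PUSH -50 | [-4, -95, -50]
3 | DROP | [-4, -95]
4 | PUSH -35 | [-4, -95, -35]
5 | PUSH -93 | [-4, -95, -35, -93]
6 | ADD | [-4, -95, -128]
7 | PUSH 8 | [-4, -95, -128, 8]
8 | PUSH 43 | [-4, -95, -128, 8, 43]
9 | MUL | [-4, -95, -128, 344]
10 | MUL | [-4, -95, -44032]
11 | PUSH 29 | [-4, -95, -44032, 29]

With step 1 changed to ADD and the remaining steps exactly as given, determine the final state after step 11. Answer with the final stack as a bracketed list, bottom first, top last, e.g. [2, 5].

(re-executing from step 1 with the substitution; state before step 1: [-4])
1 | ADD | [-4]
2 | PUSH -50 | [-4, -50]
3 | DROP | [-4]
4 | PUSH -35 | [-4, -35]
5 | PUSH -93 | [-4, -35, -93]
6 | ADD | [-4, -128]
7 | PUSH 8 | [-4, -128, 8]
8 | PUSH 43 | [-4, -128, 8, 43]
9 | MUL | [-4, -128, 344]
10 | MUL | [-4, -44032]
11 | PUSH 29 | [-4, -44032, 29]

[-4, -44032, 29]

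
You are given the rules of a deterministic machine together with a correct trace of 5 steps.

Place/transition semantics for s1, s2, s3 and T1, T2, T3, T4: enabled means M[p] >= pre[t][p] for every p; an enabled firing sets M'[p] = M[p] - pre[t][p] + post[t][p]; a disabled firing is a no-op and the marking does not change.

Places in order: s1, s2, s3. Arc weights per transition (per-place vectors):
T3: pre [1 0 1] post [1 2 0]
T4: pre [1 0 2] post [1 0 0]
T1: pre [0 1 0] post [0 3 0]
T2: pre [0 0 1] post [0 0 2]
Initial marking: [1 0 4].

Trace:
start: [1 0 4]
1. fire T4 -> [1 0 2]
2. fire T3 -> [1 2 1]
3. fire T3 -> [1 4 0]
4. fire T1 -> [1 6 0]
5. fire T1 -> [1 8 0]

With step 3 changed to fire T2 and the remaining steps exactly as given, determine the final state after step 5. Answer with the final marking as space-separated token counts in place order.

1 6 2

(re-executing from step 3 with the substitution; state before step 3: [1 2 1])
3. fire T2 -> [1 2 2]
4. fire T1 -> [1 4 2]
5. fire T1 -> [1 6 2]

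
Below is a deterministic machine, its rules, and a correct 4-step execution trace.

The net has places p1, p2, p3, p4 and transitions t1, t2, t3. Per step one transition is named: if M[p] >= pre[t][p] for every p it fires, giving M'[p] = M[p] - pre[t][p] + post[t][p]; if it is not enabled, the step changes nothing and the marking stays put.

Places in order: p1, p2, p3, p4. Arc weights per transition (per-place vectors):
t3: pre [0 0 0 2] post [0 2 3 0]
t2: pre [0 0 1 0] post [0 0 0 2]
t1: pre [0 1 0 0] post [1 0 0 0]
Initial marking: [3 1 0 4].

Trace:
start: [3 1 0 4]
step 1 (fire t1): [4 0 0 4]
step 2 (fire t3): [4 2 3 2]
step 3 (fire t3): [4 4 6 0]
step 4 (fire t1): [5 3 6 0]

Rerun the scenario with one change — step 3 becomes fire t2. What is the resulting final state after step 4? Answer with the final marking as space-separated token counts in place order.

(re-executing from step 3 with the substitution; state before step 3: [4 2 3 2])
step 3 (fire t2): [4 2 2 4]
step 4 (fire t1): [5 1 2 4]

5 1 2 4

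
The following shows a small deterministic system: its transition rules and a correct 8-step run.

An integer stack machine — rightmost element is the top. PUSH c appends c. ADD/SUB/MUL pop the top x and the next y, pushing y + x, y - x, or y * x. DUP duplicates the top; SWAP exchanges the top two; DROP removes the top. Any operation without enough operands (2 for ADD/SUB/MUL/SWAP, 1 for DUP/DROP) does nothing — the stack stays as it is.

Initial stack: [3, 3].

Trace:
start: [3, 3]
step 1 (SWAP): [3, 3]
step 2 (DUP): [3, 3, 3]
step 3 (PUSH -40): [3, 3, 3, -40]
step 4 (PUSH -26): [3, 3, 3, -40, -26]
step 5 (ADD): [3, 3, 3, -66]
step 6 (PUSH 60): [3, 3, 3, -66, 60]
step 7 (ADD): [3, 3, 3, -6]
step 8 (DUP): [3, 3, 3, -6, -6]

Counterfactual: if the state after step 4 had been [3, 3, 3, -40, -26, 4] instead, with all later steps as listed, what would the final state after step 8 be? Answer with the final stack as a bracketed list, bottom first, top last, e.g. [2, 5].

[3, 3, 3, -40, 38, 38]

state after step 4 := [3, 3, 3, -40, -26, 4]
step 5 (ADD): [3, 3, 3, -40, -22]
step 6 (PUSH 60): [3, 3, 3, -40, -22, 60]
step 7 (ADD): [3, 3, 3, -40, 38]
step 8 (DUP): [3, 3, 3, -40, 38, 38]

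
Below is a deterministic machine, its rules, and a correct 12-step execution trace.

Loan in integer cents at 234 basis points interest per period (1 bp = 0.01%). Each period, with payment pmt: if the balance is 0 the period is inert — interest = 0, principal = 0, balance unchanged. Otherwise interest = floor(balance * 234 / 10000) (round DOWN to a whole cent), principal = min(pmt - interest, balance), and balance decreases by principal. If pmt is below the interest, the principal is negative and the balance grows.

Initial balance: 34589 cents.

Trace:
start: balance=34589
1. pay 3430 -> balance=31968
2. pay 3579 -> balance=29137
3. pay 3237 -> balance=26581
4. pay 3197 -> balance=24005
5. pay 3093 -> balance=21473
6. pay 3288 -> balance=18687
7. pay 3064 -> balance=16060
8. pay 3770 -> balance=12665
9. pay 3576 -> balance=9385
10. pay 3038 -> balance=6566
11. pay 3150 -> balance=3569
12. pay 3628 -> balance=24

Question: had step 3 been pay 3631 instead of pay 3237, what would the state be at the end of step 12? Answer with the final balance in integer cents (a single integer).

(re-executing from step 3 with the substitution; state before step 3: balance=29137)
3. pay 3631 -> balance=26187
4. pay 3197 -> balance=23602
5. pay 3093 -> balance=21061
6. pay 3288 -> balance=18265
7. pay 3064 -> balance=15628
8. pay 3770 -> balance=12223
9. pay 3576 -> balance=8933
10. pay 3038 -> balance=6104
11. pay 3150 -> balance=3096
12. pay 3628 -> balance=0

0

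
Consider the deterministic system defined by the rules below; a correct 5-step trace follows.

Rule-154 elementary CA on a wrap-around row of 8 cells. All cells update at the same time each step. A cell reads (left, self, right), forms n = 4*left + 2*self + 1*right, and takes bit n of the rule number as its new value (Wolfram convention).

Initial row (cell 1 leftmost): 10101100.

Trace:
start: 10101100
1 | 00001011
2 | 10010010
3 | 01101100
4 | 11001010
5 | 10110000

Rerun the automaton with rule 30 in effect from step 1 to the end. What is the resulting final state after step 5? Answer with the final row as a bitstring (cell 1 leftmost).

11111011

(re-executing steps 1..5 under rule 30; state before step 1: 10101100)
1 | 10101011
2 | 00101010
3 | 01101011
4 | 01001010
5 | 11111011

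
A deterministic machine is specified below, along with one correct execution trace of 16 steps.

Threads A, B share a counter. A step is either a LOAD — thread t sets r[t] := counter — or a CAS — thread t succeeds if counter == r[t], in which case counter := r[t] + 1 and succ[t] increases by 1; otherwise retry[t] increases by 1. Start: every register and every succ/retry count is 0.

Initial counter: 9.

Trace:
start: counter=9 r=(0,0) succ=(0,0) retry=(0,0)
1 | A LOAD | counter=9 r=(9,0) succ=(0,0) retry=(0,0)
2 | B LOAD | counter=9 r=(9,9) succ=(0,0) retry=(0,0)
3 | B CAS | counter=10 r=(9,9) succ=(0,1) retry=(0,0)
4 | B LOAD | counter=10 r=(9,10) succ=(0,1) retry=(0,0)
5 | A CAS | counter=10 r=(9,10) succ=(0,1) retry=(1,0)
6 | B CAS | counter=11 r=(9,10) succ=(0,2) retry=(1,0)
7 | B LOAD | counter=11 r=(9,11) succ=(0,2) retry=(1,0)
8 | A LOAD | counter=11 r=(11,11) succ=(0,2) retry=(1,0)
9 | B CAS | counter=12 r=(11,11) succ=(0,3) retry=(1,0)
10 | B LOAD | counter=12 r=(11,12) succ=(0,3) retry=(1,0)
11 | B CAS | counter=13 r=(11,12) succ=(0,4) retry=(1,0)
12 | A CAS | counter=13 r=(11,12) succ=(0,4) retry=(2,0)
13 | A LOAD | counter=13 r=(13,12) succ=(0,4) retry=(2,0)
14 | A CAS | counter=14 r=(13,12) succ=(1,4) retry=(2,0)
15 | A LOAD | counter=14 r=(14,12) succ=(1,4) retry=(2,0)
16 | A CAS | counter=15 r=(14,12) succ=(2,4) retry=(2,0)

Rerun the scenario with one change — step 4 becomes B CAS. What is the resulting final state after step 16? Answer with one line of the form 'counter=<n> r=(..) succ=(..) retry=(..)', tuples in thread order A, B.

(re-executing from step 4 with the substitution; state before step 4: counter=10 r=(9,9) succ=(0,1) retry=(0,0))
4 | B CAS | counter=10 r=(9,9) succ=(0,1) retry=(0,1)
5 | A CAS | counter=10 r=(9,9) succ=(0,1) retry=(1,1)
6 | B CAS | counter=10 r=(9,9) succ=(0,1) retry=(1,2)
7 | B LOAD | counter=10 r=(9,10) succ=(0,1) retry=(1,2)
8 | A LOAD | counter=10 r=(10,10) succ=(0,1) retry=(1,2)
9 | B CAS | counter=11 r=(10,10) succ=(0,2) retry=(1,2)
10 | B LOAD | counter=11 r=(10,11) succ=(0,2) retry=(1,2)
11 | B CAS | counter=12 r=(10,11) succ=(0,3) retry=(1,2)
12 | A CAS | counter=12 r=(10,11) succ=(0,3) retry=(2,2)
13 | A LOAD | counter=12 r=(12,11) succ=(0,3) retry=(2,2)
14 | A CAS | counter=13 r=(12,11) succ=(1,3) retry=(2,2)
15 | A LOAD | counter=13 r=(13,11) succ=(1,3) retry=(2,2)
16 | A CAS | counter=14 r=(13,11) succ=(2,3) retry=(2,2)

counter=14 r=(13,11) succ=(2,3) retry=(2,2)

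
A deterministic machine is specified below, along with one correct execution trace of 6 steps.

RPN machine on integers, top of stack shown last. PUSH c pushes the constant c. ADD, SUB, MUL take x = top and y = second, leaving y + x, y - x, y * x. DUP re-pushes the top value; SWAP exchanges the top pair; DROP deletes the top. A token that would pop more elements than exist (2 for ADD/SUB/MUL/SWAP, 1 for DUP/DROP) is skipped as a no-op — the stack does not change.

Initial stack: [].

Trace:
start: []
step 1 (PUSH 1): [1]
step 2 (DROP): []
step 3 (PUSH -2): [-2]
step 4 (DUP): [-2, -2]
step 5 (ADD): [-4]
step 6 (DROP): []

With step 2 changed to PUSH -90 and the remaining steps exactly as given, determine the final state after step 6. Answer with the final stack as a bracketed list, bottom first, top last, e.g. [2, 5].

(re-executing from step 2 with the substitution; state before step 2: [1])
step 2 (PUSH -90): [1, -90]
step 3 (PUSH -2): [1, -90, -2]
step 4 (DUP): [1, -90, -2, -2]
step 5 (ADD): [1, -90, -4]
step 6 (DROP): [1, -90]

[1, -90]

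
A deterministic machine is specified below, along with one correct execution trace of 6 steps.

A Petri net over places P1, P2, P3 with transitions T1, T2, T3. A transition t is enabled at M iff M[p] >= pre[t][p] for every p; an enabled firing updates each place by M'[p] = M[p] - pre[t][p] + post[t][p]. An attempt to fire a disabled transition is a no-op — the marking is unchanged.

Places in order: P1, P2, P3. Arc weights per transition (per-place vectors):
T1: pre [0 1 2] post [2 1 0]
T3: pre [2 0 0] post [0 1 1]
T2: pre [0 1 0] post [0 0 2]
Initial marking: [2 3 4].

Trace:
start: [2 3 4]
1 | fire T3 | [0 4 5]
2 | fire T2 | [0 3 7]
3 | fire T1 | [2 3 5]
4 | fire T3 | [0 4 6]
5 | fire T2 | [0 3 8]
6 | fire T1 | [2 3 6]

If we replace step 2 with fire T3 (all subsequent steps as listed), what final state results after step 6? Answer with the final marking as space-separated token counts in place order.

2 4 4

(re-executing from step 2 with the substitution; state before step 2: [0 4 5])
2 | fire T3 | [0 4 5]
3 | fire T1 | [2 4 3]
4 | fire T3 | [0 5 4]
5 | fire T2 | [0 4 6]
6 | fire T1 | [2 4 4]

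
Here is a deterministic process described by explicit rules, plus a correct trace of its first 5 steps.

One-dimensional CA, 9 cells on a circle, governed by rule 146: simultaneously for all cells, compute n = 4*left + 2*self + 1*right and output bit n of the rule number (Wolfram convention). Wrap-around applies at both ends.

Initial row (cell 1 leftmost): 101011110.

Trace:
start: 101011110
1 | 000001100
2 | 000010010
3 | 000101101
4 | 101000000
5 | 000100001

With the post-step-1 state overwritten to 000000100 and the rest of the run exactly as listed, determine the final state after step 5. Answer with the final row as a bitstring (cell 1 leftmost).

state after step 1 := 000000100
2 | 000001010
3 | 000010001
4 | 100101010
5 | 011000000

011000000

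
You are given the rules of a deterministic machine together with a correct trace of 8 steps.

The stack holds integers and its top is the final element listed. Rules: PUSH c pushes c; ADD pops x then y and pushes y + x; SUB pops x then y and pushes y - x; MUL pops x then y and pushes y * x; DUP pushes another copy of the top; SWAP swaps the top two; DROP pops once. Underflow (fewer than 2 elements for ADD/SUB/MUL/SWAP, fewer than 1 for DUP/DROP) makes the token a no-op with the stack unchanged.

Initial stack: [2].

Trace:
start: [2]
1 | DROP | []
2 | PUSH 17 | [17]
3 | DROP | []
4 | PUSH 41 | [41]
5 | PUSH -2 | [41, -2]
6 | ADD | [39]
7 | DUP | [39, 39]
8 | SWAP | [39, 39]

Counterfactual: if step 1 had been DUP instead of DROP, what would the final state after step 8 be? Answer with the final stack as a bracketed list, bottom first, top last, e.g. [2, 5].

(re-executing from step 1 with the substitution; state before step 1: [2])
1 | DUP | [2, 2]
2 | PUSH 17 | [2, 2, 17]
3 | DROP | [2, 2]
4 | PUSH 41 | [2, 2, 41]
5 | PUSH -2 | [2, 2, 41, -2]
6 | ADD | [2, 2, 39]
7 | DUP | [2, 2, 39, 39]
8 | SWAP | [2, 2, 39, 39]

[2, 2, 39, 39]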